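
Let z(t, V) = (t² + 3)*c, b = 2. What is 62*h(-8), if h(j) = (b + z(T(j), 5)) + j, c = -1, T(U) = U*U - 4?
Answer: -223758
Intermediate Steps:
T(U) = -4 + U² (T(U) = U² - 4 = -4 + U²)
z(t, V) = -3 - t² (z(t, V) = (t² + 3)*(-1) = (3 + t²)*(-1) = -3 - t²)
h(j) = -1 + j - (-4 + j²)² (h(j) = (2 + (-3 - (-4 + j²)²)) + j = (-1 - (-4 + j²)²) + j = -1 + j - (-4 + j²)²)
62*h(-8) = 62*(-1 - 8 - (-4 + (-8)²)²) = 62*(-1 - 8 - (-4 + 64)²) = 62*(-1 - 8 - 1*60²) = 62*(-1 - 8 - 1*3600) = 62*(-1 - 8 - 3600) = 62*(-3609) = -223758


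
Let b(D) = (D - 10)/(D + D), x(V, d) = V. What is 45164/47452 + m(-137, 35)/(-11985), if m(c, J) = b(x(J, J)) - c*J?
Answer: 219618877/398098554 ≈ 0.55167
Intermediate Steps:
b(D) = (-10 + D)/(2*D) (b(D) = (-10 + D)/((2*D)) = (-10 + D)*(1/(2*D)) = (-10 + D)/(2*D))
m(c, J) = (-10 + J)/(2*J) - J*c (m(c, J) = (-10 + J)/(2*J) - c*J = (-10 + J)/(2*J) - J*c)
45164/47452 + m(-137, 35)/(-11985) = 45164/47452 + (½ - 5/35 - 1*35*(-137))/(-11985) = 45164*(1/47452) + (½ - 5*1/35 + 4795)*(-1/11985) = 11291/11863 + (½ - ⅐ + 4795)*(-1/11985) = 11291/11863 + (67135/14)*(-1/11985) = 11291/11863 - 13427/33558 = 219618877/398098554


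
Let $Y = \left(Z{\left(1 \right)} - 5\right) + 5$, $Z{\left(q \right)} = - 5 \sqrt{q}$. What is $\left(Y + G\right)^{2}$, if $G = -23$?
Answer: $784$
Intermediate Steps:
$Y = -5$ ($Y = \left(- 5 \sqrt{1} - 5\right) + 5 = \left(\left(-5\right) 1 - 5\right) + 5 = \left(-5 - 5\right) + 5 = -10 + 5 = -5$)
$\left(Y + G\right)^{2} = \left(-5 - 23\right)^{2} = \left(-28\right)^{2} = 784$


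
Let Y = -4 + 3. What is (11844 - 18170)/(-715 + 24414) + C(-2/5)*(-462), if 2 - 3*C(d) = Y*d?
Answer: -29228798/118495 ≈ -246.67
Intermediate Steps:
Y = -1
C(d) = ⅔ + d/3 (C(d) = ⅔ - (-1)*d/3 = ⅔ + d/3)
(11844 - 18170)/(-715 + 24414) + C(-2/5)*(-462) = (11844 - 18170)/(-715 + 24414) + (⅔ + (-2/5)/3)*(-462) = -6326/23699 + (⅔ + (-2*⅕)/3)*(-462) = -6326*1/23699 + (⅔ + (⅓)*(-⅖))*(-462) = -6326/23699 + (⅔ - 2/15)*(-462) = -6326/23699 + (8/15)*(-462) = -6326/23699 - 1232/5 = -29228798/118495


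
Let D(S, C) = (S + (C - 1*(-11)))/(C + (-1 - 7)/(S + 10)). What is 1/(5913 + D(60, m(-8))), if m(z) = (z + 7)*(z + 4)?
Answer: 136/806793 ≈ 0.00016857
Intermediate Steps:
m(z) = (4 + z)*(7 + z) (m(z) = (7 + z)*(4 + z) = (4 + z)*(7 + z))
D(S, C) = (11 + C + S)/(C - 8/(10 + S)) (D(S, C) = (S + (C + 11))/(C - 8/(10 + S)) = (S + (11 + C))/(C - 8/(10 + S)) = (11 + C + S)/(C - 8/(10 + S)))
1/(5913 + D(60, m(-8))) = 1/(5913 + (110 + 60² + 10*(28 + (-8)² + 11*(-8)) + 21*60 + (28 + (-8)² + 11*(-8))*60)/(-8 + 10*(28 + (-8)² + 11*(-8)) + (28 + (-8)² + 11*(-8))*60)) = 1/(5913 + (110 + 3600 + 10*(28 + 64 - 88) + 1260 + (28 + 64 - 88)*60)/(-8 + 10*(28 + 64 - 88) + (28 + 64 - 88)*60)) = 1/(5913 + (110 + 3600 + 10*4 + 1260 + 4*60)/(-8 + 10*4 + 4*60)) = 1/(5913 + (110 + 3600 + 40 + 1260 + 240)/(-8 + 40 + 240)) = 1/(5913 + 5250/272) = 1/(5913 + (1/272)*5250) = 1/(5913 + 2625/136) = 1/(806793/136) = 136/806793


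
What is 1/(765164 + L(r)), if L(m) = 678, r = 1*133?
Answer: 1/765842 ≈ 1.3058e-6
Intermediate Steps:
r = 133
1/(765164 + L(r)) = 1/(765164 + 678) = 1/765842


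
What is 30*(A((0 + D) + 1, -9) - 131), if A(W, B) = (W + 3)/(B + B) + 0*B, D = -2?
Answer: -11800/3 ≈ -3933.3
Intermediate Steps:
A(W, B) = (3 + W)/(2*B) (A(W, B) = (3 + W)/((2*B)) + 0 = (3 + W)*(1/(2*B)) + 0 = (3 + W)/(2*B) + 0 = (3 + W)/(2*B))
30*(A((0 + D) + 1, -9) - 131) = 30*((½)*(3 + ((0 - 2) + 1))/(-9) - 131) = 30*((½)*(-⅑)*(3 + (-2 + 1)) - 131) = 30*((½)*(-⅑)*(3 - 1) - 131) = 30*((½)*(-⅑)*2 - 131) = 30*(-⅑ - 131) = 30*(-1180/9) = -11800/3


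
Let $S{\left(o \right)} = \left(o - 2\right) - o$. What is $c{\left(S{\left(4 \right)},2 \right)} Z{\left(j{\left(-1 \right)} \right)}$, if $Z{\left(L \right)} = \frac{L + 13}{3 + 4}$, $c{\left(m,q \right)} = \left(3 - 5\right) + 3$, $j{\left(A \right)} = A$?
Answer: $\frac{12}{7} \approx 1.7143$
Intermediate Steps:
$S{\left(o \right)} = -2$ ($S{\left(o \right)} = \left(-2 + o\right) - o = -2$)
$c{\left(m,q \right)} = 1$ ($c{\left(m,q \right)} = -2 + 3 = 1$)
$Z{\left(L \right)} = \frac{13}{7} + \frac{L}{7}$ ($Z{\left(L \right)} = \frac{13 + L}{7} = \frac{13}{7} + \frac{L}{7}$)
$c{\left(S{\left(4 \right)},2 \right)} Z{\left(j{\left(-1 \right)} \right)} = 1 \left(\frac{13}{7} + \frac{1}{7} \left(-1\right)\right) = 1 \left(\frac{13}{7} - \frac{1}{7}\right) = 1 \cdot \frac{12}{7} = \frac{12}{7}$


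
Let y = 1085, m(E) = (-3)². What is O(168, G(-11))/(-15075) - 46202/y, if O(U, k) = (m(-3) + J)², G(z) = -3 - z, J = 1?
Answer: -27864146/654255 ≈ -42.589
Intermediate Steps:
m(E) = 9
O(U, k) = 100 (O(U, k) = (9 + 1)² = 10² = 100)
O(168, G(-11))/(-15075) - 46202/y = 100/(-15075) - 46202/1085 = 100*(-1/15075) - 46202*1/1085 = -4/603 - 46202/1085 = -27864146/654255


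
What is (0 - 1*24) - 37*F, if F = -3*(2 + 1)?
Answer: 309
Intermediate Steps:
F = -9 (F = -3*3 = -9)
(0 - 1*24) - 37*F = (0 - 1*24) - 37*(-9) = (0 - 24) + 333 = -24 + 333 = 309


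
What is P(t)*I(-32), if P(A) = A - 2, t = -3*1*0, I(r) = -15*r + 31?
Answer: -1022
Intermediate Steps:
I(r) = 31 - 15*r
t = 0 (t = -3*0 = 0)
P(A) = -2 + A
P(t)*I(-32) = (-2 + 0)*(31 - 15*(-32)) = -2*(31 + 480) = -2*511 = -1022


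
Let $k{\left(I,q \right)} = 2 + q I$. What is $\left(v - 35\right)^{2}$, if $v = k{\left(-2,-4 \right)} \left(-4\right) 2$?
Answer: $13225$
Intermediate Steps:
$k{\left(I,q \right)} = 2 + I q$
$v = -80$ ($v = \left(2 - -8\right) \left(-4\right) 2 = \left(2 + 8\right) \left(-4\right) 2 = 10 \left(-4\right) 2 = \left(-40\right) 2 = -80$)
$\left(v - 35\right)^{2} = \left(-80 - 35\right)^{2} = \left(-115\right)^{2} = 13225$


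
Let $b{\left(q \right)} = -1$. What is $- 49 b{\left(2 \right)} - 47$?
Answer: $2$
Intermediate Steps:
$- 49 b{\left(2 \right)} - 47 = \left(-49\right) \left(-1\right) - 47 = 49 + \left(-68 + 21\right) = 49 - 47 = 2$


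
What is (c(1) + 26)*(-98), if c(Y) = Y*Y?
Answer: -2646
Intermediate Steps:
c(Y) = Y²
(c(1) + 26)*(-98) = (1² + 26)*(-98) = (1 + 26)*(-98) = 27*(-98) = -2646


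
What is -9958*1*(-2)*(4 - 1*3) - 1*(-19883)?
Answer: 39799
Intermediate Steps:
-9958*1*(-2)*(4 - 1*3) - 1*(-19883) = -(-19916)*(4 - 3) + 19883 = -(-19916) + 19883 = -9958*(-2) + 19883 = 19916 + 19883 = 39799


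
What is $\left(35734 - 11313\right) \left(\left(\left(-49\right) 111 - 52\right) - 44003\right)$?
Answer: $-1208692974$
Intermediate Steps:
$\left(35734 - 11313\right) \left(\left(\left(-49\right) 111 - 52\right) - 44003\right) = 24421 \left(\left(-5439 - 52\right) - 44003\right) = 24421 \left(-5491 - 44003\right) = 24421 \left(-49494\right) = -1208692974$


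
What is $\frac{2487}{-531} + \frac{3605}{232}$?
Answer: $\frac{445757}{41064} \approx 10.855$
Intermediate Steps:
$\frac{2487}{-531} + \frac{3605}{232} = 2487 \left(- \frac{1}{531}\right) + 3605 \cdot \frac{1}{232} = - \frac{829}{177} + \frac{3605}{232} = \frac{445757}{41064}$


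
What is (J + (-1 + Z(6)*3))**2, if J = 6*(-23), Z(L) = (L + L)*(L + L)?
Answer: 85849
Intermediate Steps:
Z(L) = 4*L**2 (Z(L) = (2*L)*(2*L) = 4*L**2)
J = -138
(J + (-1 + Z(6)*3))**2 = (-138 + (-1 + (4*6**2)*3))**2 = (-138 + (-1 + (4*36)*3))**2 = (-138 + (-1 + 144*3))**2 = (-138 + (-1 + 432))**2 = (-138 + 431)**2 = 293**2 = 85849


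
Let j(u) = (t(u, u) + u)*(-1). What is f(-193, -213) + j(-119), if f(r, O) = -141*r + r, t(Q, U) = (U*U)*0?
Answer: 27139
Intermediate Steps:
t(Q, U) = 0 (t(Q, U) = U²*0 = 0)
j(u) = -u (j(u) = (0 + u)*(-1) = u*(-1) = -u)
f(r, O) = -140*r
f(-193, -213) + j(-119) = -140*(-193) - 1*(-119) = 27020 + 119 = 27139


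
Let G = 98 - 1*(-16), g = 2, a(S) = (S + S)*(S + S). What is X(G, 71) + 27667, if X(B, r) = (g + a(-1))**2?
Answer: 27703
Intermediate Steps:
a(S) = 4*S**2 (a(S) = (2*S)*(2*S) = 4*S**2)
G = 114 (G = 98 + 16 = 114)
X(B, r) = 36 (X(B, r) = (2 + 4*(-1)**2)**2 = (2 + 4*1)**2 = (2 + 4)**2 = 6**2 = 36)
X(G, 71) + 27667 = 36 + 27667 = 27703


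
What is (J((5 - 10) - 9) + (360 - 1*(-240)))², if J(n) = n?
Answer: 343396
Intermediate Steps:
(J((5 - 10) - 9) + (360 - 1*(-240)))² = (((5 - 10) - 9) + (360 - 1*(-240)))² = ((-5 - 9) + (360 + 240))² = (-14 + 600)² = 586² = 343396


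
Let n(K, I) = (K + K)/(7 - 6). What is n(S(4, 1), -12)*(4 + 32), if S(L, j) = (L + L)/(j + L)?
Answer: 576/5 ≈ 115.20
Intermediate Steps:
S(L, j) = 2*L/(L + j) (S(L, j) = (2*L)/(L + j) = 2*L/(L + j))
n(K, I) = 2*K (n(K, I) = (2*K)/1 = (2*K)*1 = 2*K)
n(S(4, 1), -12)*(4 + 32) = (2*(2*4/(4 + 1)))*(4 + 32) = (2*(2*4/5))*36 = (2*(2*4*(1/5)))*36 = (2*(8/5))*36 = (16/5)*36 = 576/5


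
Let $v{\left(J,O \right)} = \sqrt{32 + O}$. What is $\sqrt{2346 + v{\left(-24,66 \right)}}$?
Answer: $\sqrt{2346 + 7 \sqrt{2}} \approx 48.538$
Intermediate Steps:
$\sqrt{2346 + v{\left(-24,66 \right)}} = \sqrt{2346 + \sqrt{32 + 66}} = \sqrt{2346 + \sqrt{98}} = \sqrt{2346 + 7 \sqrt{2}}$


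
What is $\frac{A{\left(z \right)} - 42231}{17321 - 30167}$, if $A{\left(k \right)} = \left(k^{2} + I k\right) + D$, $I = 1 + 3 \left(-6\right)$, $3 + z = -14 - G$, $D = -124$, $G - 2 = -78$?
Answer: $\frac{39877}{12846} \approx 3.1042$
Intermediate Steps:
$G = -76$ ($G = 2 - 78 = -76$)
$z = 59$ ($z = -3 - -62 = -3 + \left(-14 + 76\right) = -3 + 62 = 59$)
$I = -17$ ($I = 1 - 18 = -17$)
$A{\left(k \right)} = -124 + k^{2} - 17 k$ ($A{\left(k \right)} = \left(k^{2} - 17 k\right) - 124 = -124 + k^{2} - 17 k$)
$\frac{A{\left(z \right)} - 42231}{17321 - 30167} = \frac{\left(-124 + 59^{2} - 1003\right) - 42231}{17321 - 30167} = \frac{\left(-124 + 3481 - 1003\right) - 42231}{-12846} = \left(2354 - 42231\right) \left(- \frac{1}{12846}\right) = \left(-39877\right) \left(- \frac{1}{12846}\right) = \frac{39877}{12846}$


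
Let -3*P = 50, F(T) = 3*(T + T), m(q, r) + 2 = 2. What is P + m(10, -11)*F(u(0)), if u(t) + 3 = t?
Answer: -50/3 ≈ -16.667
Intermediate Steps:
m(q, r) = 0 (m(q, r) = -2 + 2 = 0)
u(t) = -3 + t
F(T) = 6*T (F(T) = 3*(2*T) = 6*T)
P = -50/3 (P = -⅓*50 = -50/3 ≈ -16.667)
P + m(10, -11)*F(u(0)) = -50/3 + 0*(6*(-3 + 0)) = -50/3 + 0*(6*(-3)) = -50/3 + 0*(-18) = -50/3 + 0 = -50/3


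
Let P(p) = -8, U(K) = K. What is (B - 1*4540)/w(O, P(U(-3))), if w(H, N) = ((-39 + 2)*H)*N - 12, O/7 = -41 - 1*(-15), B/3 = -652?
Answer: 1624/13471 ≈ 0.12056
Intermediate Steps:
B = -1956 (B = 3*(-652) = -1956)
O = -182 (O = 7*(-41 - 1*(-15)) = 7*(-41 + 15) = 7*(-26) = -182)
w(H, N) = -12 - 37*H*N (w(H, N) = (-37*H)*N - 12 = -37*H*N - 12 = -12 - 37*H*N)
(B - 1*4540)/w(O, P(U(-3))) = (-1956 - 1*4540)/(-12 - 37*(-182)*(-8)) = (-1956 - 4540)/(-12 - 53872) = -6496/(-53884) = -6496*(-1/53884) = 1624/13471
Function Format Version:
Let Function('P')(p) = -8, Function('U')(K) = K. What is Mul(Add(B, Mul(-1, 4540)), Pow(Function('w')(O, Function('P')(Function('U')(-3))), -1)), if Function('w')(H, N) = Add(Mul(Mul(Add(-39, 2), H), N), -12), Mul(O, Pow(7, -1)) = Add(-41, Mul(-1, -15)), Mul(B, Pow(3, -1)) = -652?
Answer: Rational(1624, 13471) ≈ 0.12056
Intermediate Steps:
B = -1956 (B = Mul(3, -652) = -1956)
O = -182 (O = Mul(7, Add(-41, Mul(-1, -15))) = Mul(7, Add(-41, 15)) = Mul(7, -26) = -182)
Function('w')(H, N) = Add(-12, Mul(-37, H, N)) (Function('w')(H, N) = Add(Mul(Mul(-37, H), N), -12) = Add(Mul(-37, H, N), -12) = Add(-12, Mul(-37, H, N)))
Mul(Add(B, Mul(-1, 4540)), Pow(Function('w')(O, Function('P')(Function('U')(-3))), -1)) = Mul(Add(-1956, Mul(-1, 4540)), Pow(Add(-12, Mul(-37, -182, -8)), -1)) = Mul(Add(-1956, -4540), Pow(Add(-12, -53872), -1)) = Mul(-6496, Pow(-53884, -1)) = Mul(-6496, Rational(-1, 53884)) = Rational(1624, 13471)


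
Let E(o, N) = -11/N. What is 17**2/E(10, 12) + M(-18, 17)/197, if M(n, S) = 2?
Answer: -683174/2167 ≈ -315.26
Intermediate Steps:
17**2/E(10, 12) + M(-18, 17)/197 = 17**2/((-11/12)) + 2/197 = 289/((-11*1/12)) + 2*(1/197) = 289/(-11/12) + 2/197 = 289*(-12/11) + 2/197 = -3468/11 + 2/197 = -683174/2167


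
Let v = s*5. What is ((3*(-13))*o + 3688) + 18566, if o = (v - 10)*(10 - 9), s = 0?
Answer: 22644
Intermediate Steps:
v = 0 (v = 0*5 = 0)
o = -10 (o = (0 - 10)*(10 - 9) = -10*1 = -10)
((3*(-13))*o + 3688) + 18566 = ((3*(-13))*(-10) + 3688) + 18566 = (-39*(-10) + 3688) + 18566 = (390 + 3688) + 18566 = 4078 + 18566 = 22644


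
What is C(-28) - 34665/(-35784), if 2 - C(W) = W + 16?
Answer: 178547/11928 ≈ 14.969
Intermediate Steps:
C(W) = -14 - W (C(W) = 2 - (W + 16) = 2 - (16 + W) = 2 + (-16 - W) = -14 - W)
C(-28) - 34665/(-35784) = (-14 - 1*(-28)) - 34665/(-35784) = (-14 + 28) - 34665*(-1/35784) = 14 + 11555/11928 = 178547/11928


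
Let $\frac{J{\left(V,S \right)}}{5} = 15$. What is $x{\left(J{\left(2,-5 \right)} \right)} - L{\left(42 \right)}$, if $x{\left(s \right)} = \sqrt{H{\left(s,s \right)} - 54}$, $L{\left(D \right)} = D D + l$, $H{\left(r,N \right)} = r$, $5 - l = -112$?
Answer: $-1881 + \sqrt{21} \approx -1876.4$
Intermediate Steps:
$l = 117$ ($l = 5 - -112 = 5 + 112 = 117$)
$J{\left(V,S \right)} = 75$ ($J{\left(V,S \right)} = 5 \cdot 15 = 75$)
$L{\left(D \right)} = 117 + D^{2}$ ($L{\left(D \right)} = D D + 117 = D^{2} + 117 = 117 + D^{2}$)
$x{\left(s \right)} = \sqrt{-54 + s}$ ($x{\left(s \right)} = \sqrt{s - 54} = \sqrt{-54 + s}$)
$x{\left(J{\left(2,-5 \right)} \right)} - L{\left(42 \right)} = \sqrt{-54 + 75} - \left(117 + 42^{2}\right) = \sqrt{21} - \left(117 + 1764\right) = \sqrt{21} - 1881 = -1881 + \sqrt{21}$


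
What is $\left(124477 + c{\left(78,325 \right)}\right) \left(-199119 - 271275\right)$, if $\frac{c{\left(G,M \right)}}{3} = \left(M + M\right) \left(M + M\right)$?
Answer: $-654777628938$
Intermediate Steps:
$c{\left(G,M \right)} = 12 M^{2}$ ($c{\left(G,M \right)} = 3 \left(M + M\right) \left(M + M\right) = 3 \cdot 2 M 2 M = 3 \cdot 4 M^{2} = 12 M^{2}$)
$\left(124477 + c{\left(78,325 \right)}\right) \left(-199119 - 271275\right) = \left(124477 + 12 \cdot 325^{2}\right) \left(-199119 - 271275\right) = \left(124477 + 12 \cdot 105625\right) \left(-470394\right) = \left(124477 + 1267500\right) \left(-470394\right) = 1391977 \left(-470394\right) = -654777628938$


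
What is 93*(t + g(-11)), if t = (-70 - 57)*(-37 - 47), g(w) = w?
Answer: 991101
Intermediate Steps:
t = 10668 (t = -127*(-84) = 10668)
93*(t + g(-11)) = 93*(10668 - 11) = 93*10657 = 991101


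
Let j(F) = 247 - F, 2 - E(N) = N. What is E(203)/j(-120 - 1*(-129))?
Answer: -201/238 ≈ -0.84454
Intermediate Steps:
E(N) = 2 - N
E(203)/j(-120 - 1*(-129)) = (2 - 1*203)/(247 - (-120 - 1*(-129))) = (2 - 203)/(247 - (-120 + 129)) = -201/(247 - 1*9) = -201/(247 - 9) = -201/238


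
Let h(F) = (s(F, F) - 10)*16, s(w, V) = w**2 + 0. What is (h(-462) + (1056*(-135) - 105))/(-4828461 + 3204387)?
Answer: -3272279/1624074 ≈ -2.0149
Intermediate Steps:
s(w, V) = w**2
h(F) = -160 + 16*F**2 (h(F) = (F**2 - 10)*16 = (-10 + F**2)*16 = -160 + 16*F**2)
(h(-462) + (1056*(-135) - 105))/(-4828461 + 3204387) = ((-160 + 16*(-462)**2) + (1056*(-135) - 105))/(-4828461 + 3204387) = ((-160 + 16*213444) + (-142560 - 105))/(-1624074) = ((-160 + 3415104) - 142665)*(-1/1624074) = (3414944 - 142665)*(-1/1624074) = 3272279*(-1/1624074) = -3272279/1624074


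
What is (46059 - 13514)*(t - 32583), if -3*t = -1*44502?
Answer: -577641205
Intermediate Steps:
t = 14834 (t = -(-1)*44502/3 = -⅓*(-44502) = 14834)
(46059 - 13514)*(t - 32583) = (46059 - 13514)*(14834 - 32583) = 32545*(-17749) = -577641205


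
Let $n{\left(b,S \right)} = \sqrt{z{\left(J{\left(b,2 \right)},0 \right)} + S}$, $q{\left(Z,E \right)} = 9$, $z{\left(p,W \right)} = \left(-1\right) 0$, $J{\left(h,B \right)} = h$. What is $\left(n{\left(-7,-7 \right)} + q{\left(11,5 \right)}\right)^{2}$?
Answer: $\left(9 + i \sqrt{7}\right)^{2} \approx 74.0 + 47.624 i$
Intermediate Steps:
$z{\left(p,W \right)} = 0$
$n{\left(b,S \right)} = \sqrt{S}$ ($n{\left(b,S \right)} = \sqrt{0 + S} = \sqrt{S}$)
$\left(n{\left(-7,-7 \right)} + q{\left(11,5 \right)}\right)^{2} = \left(\sqrt{-7} + 9\right)^{2} = \left(i \sqrt{7} + 9\right)^{2} = \left(9 + i \sqrt{7}\right)^{2}$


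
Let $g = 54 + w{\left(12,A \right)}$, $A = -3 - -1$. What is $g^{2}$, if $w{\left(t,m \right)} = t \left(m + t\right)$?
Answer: $30276$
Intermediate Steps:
$A = -2$ ($A = -3 + 1 = -2$)
$g = 174$ ($g = 54 + 12 \left(-2 + 12\right) = 54 + 12 \cdot 10 = 54 + 120 = 174$)
$g^{2} = 174^{2} = 30276$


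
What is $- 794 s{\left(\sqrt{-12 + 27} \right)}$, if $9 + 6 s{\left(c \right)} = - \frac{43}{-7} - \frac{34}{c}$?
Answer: $\frac{7940}{21} + \frac{13498 \sqrt{15}}{45} \approx 1539.8$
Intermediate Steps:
$s{\left(c \right)} = - \frac{10}{21} - \frac{17}{3 c}$ ($s{\left(c \right)} = - \frac{3}{2} + \frac{- \frac{43}{-7} - \frac{34}{c}}{6} = - \frac{3}{2} + \frac{\left(-43\right) \left(- \frac{1}{7}\right) - \frac{34}{c}}{6} = - \frac{3}{2} + \frac{\frac{43}{7} - \frac{34}{c}}{6} = - \frac{3}{2} + \left(\frac{43}{42} - \frac{17}{3 c}\right) = - \frac{10}{21} - \frac{17}{3 c}$)
$- 794 s{\left(\sqrt{-12 + 27} \right)} = - 794 \frac{-119 - 10 \sqrt{-12 + 27}}{21 \sqrt{-12 + 27}} = - 794 \frac{-119 - 10 \sqrt{15}}{21 \sqrt{15}} = - 794 \frac{\frac{\sqrt{15}}{15} \left(-119 - 10 \sqrt{15}\right)}{21} = - 794 \frac{\sqrt{15} \left(-119 - 10 \sqrt{15}\right)}{315} = - \frac{794 \sqrt{15} \left(-119 - 10 \sqrt{15}\right)}{315}$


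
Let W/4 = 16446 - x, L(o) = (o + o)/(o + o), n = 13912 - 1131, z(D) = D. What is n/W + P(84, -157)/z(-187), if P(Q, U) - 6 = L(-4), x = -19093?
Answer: 1394955/26583172 ≈ 0.052475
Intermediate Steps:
n = 12781
L(o) = 1 (L(o) = (2*o)/((2*o)) = (2*o)*(1/(2*o)) = 1)
P(Q, U) = 7 (P(Q, U) = 6 + 1 = 7)
W = 142156 (W = 4*(16446 - 1*(-19093)) = 4*(16446 + 19093) = 4*35539 = 142156)
n/W + P(84, -157)/z(-187) = 12781/142156 + 7/(-187) = 12781*(1/142156) + 7*(-1/187) = 12781/142156 - 7/187 = 1394955/26583172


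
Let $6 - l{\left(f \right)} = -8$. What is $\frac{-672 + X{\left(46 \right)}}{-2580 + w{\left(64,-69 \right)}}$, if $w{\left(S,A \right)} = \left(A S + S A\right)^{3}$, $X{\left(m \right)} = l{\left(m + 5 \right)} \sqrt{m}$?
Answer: $\frac{56}{57411109079} - \frac{7 \sqrt{46}}{344466654474} \approx 8.376 \cdot 10^{-10}$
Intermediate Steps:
$l{\left(f \right)} = 14$ ($l{\left(f \right)} = 6 - -8 = 6 + 8 = 14$)
$X{\left(m \right)} = 14 \sqrt{m}$
$w{\left(S,A \right)} = 8 A^{3} S^{3}$ ($w{\left(S,A \right)} = \left(A S + A S\right)^{3} = \left(2 A S\right)^{3} = 8 A^{3} S^{3}$)
$\frac{-672 + X{\left(46 \right)}}{-2580 + w{\left(64,-69 \right)}} = \frac{-672 + 14 \sqrt{46}}{-2580 + 8 \left(-69\right)^{3} \cdot 64^{3}} = \frac{-672 + 14 \sqrt{46}}{-2580 + 8 \left(-328509\right) 262144} = \frac{-672 + 14 \sqrt{46}}{-2580 - 688933306368} = \frac{-672 + 14 \sqrt{46}}{-688933308948} = \left(-672 + 14 \sqrt{46}\right) \left(- \frac{1}{688933308948}\right) = \frac{56}{57411109079} - \frac{7 \sqrt{46}}{344466654474}$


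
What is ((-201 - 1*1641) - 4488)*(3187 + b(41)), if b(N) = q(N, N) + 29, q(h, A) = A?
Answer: -20616810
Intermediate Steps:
b(N) = 29 + N (b(N) = N + 29 = 29 + N)
((-201 - 1*1641) - 4488)*(3187 + b(41)) = ((-201 - 1*1641) - 4488)*(3187 + (29 + 41)) = ((-201 - 1641) - 4488)*(3187 + 70) = (-1842 - 4488)*3257 = -6330*3257 = -20616810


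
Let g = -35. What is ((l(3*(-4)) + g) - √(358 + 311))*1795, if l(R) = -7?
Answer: -75390 - 1795*√669 ≈ -1.2182e+5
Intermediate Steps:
((l(3*(-4)) + g) - √(358 + 311))*1795 = ((-7 - 35) - √(358 + 311))*1795 = (-42 - √669)*1795 = -75390 - 1795*√669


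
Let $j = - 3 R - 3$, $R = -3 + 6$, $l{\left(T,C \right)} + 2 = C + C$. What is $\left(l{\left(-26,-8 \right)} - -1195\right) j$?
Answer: $-14124$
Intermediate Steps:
$l{\left(T,C \right)} = -2 + 2 C$ ($l{\left(T,C \right)} = -2 + \left(C + C\right) = -2 + 2 C$)
$R = 3$
$j = -12$ ($j = \left(-3\right) 3 - 3 = -9 - 3 = -12$)
$\left(l{\left(-26,-8 \right)} - -1195\right) j = \left(\left(-2 + 2 \left(-8\right)\right) - -1195\right) \left(-12\right) = \left(\left(-2 - 16\right) + 1195\right) \left(-12\right) = \left(-18 + 1195\right) \left(-12\right) = 1177 \left(-12\right) = -14124$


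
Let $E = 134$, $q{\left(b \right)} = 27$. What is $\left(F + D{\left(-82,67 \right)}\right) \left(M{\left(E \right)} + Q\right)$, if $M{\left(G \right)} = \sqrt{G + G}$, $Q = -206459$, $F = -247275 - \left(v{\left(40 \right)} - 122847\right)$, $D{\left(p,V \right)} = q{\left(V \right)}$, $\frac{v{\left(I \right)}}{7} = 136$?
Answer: $25880255027 - 250706 \sqrt{67} \approx 2.5878 \cdot 10^{10}$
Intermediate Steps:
$v{\left(I \right)} = 952$ ($v{\left(I \right)} = 7 \cdot 136 = 952$)
$D{\left(p,V \right)} = 27$
$F = -125380$ ($F = -247275 - \left(952 - 122847\right) = -247275 - -121895 = -247275 + 121895 = -125380$)
$M{\left(G \right)} = \sqrt{2} \sqrt{G}$ ($M{\left(G \right)} = \sqrt{2 G} = \sqrt{2} \sqrt{G}$)
$\left(F + D{\left(-82,67 \right)}\right) \left(M{\left(E \right)} + Q\right) = \left(-125380 + 27\right) \left(\sqrt{2} \sqrt{134} - 206459\right) = - 125353 \left(2 \sqrt{67} - 206459\right) = - 125353 \left(-206459 + 2 \sqrt{67}\right) = 25880255027 - 250706 \sqrt{67}$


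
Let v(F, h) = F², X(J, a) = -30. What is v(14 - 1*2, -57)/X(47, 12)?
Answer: -24/5 ≈ -4.8000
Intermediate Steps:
v(14 - 1*2, -57)/X(47, 12) = (14 - 1*2)²/(-30) = (14 - 2)²*(-1/30) = 12²*(-1/30) = 144*(-1/30) = -24/5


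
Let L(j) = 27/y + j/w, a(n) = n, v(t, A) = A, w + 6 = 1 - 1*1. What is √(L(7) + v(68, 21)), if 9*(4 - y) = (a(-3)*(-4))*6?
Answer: √471/6 ≈ 3.6171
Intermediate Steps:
w = -6 (w = -6 + (1 - 1*1) = -6 + (1 - 1) = -6 + 0 = -6)
y = -4 (y = 4 - (-3*(-4))*6/9 = 4 - 4*6/3 = 4 - ⅑*72 = 4 - 8 = -4)
L(j) = -27/4 - j/6 (L(j) = 27/(-4) + j/(-6) = 27*(-¼) + j*(-⅙) = -27/4 - j/6)
√(L(7) + v(68, 21)) = √((-27/4 - ⅙*7) + 21) = √((-27/4 - 7/6) + 21) = √(-95/12 + 21) = √(157/12) = √471/6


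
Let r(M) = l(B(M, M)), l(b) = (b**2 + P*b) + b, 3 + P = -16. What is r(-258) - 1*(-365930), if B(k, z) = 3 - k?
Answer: 429353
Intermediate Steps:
P = -19 (P = -3 - 16 = -19)
l(b) = b**2 - 18*b (l(b) = (b**2 - 19*b) + b = b**2 - 18*b)
r(M) = (-15 - M)*(3 - M) (r(M) = (3 - M)*(-18 + (3 - M)) = (3 - M)*(-15 - M) = (-15 - M)*(3 - M))
r(-258) - 1*(-365930) = (-3 - 258)*(15 - 258) - 1*(-365930) = -261*(-243) + 365930 = 63423 + 365930 = 429353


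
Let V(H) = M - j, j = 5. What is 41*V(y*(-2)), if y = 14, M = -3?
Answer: -328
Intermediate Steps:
V(H) = -8 (V(H) = -3 - 1*5 = -3 - 5 = -8)
41*V(y*(-2)) = 41*(-8) = -328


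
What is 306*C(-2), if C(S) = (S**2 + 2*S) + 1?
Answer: 306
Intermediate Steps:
C(S) = 1 + S**2 + 2*S
306*C(-2) = 306*(1 + (-2)**2 + 2*(-2)) = 306*(1 + 4 - 4) = 306*1 = 306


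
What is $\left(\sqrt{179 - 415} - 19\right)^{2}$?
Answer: $125 - 76 i \sqrt{59} \approx 125.0 - 583.77 i$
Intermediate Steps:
$\left(\sqrt{179 - 415} - 19\right)^{2} = \left(\sqrt{-236} - 19\right)^{2} = \left(2 i \sqrt{59} - 19\right)^{2} = \left(-19 + 2 i \sqrt{59}\right)^{2}$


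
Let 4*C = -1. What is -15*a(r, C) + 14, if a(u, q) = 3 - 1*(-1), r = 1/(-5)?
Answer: -46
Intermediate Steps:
C = -¼ (C = (¼)*(-1) = -¼ ≈ -0.25000)
r = -⅕ (r = 1*(-⅕) = -⅕ ≈ -0.20000)
a(u, q) = 4 (a(u, q) = 3 + 1 = 4)
-15*a(r, C) + 14 = -15*4 + 14 = -60 + 14 = -46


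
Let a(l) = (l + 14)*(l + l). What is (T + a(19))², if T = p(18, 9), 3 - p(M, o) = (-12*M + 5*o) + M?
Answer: 1988100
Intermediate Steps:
p(M, o) = 3 - 5*o + 11*M (p(M, o) = 3 - ((-12*M + 5*o) + M) = 3 - (-11*M + 5*o) = 3 + (-5*o + 11*M) = 3 - 5*o + 11*M)
T = 156 (T = 3 - 5*9 + 11*18 = 3 - 45 + 198 = 156)
a(l) = 2*l*(14 + l) (a(l) = (14 + l)*(2*l) = 2*l*(14 + l))
(T + a(19))² = (156 + 2*19*(14 + 19))² = (156 + 2*19*33)² = (156 + 1254)² = 1410² = 1988100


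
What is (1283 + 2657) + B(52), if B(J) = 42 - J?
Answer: 3930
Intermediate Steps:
(1283 + 2657) + B(52) = (1283 + 2657) + (42 - 1*52) = 3940 + (42 - 52) = 3940 - 10 = 3930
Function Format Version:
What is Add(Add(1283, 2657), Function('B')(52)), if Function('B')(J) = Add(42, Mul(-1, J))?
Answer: 3930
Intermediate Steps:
Add(Add(1283, 2657), Function('B')(52)) = Add(Add(1283, 2657), Add(42, Mul(-1, 52))) = Add(3940, Add(42, -52)) = Add(3940, -10) = 3930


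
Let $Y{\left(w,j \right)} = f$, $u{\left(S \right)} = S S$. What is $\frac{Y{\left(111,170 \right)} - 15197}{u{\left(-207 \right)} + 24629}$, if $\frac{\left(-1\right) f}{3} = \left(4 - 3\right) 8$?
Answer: $- \frac{15221}{67478} \approx -0.22557$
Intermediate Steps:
$u{\left(S \right)} = S^{2}$
$f = -24$ ($f = - 3 \left(4 - 3\right) 8 = - 3 \cdot 1 \cdot 8 = \left(-3\right) 8 = -24$)
$Y{\left(w,j \right)} = -24$
$\frac{Y{\left(111,170 \right)} - 15197}{u{\left(-207 \right)} + 24629} = \frac{-24 - 15197}{\left(-207\right)^{2} + 24629} = - \frac{15221}{42849 + 24629} = - \frac{15221}{67478}$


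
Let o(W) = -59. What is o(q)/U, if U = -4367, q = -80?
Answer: 59/4367 ≈ 0.013510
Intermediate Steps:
o(q)/U = -59/(-4367) = -59*(-1/4367) = 59/4367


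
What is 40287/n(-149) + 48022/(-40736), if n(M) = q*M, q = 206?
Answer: -778779625/312587696 ≈ -2.4914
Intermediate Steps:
n(M) = 206*M
40287/n(-149) + 48022/(-40736) = 40287/((206*(-149))) + 48022/(-40736) = 40287/(-30694) + 48022*(-1/40736) = 40287*(-1/30694) - 24011/20368 = -40287/30694 - 24011/20368 = -778779625/312587696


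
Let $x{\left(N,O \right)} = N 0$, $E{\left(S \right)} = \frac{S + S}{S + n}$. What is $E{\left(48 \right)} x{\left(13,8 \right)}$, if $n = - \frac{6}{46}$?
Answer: $0$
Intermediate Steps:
$n = - \frac{3}{23}$ ($n = \left(-6\right) \frac{1}{46} = - \frac{3}{23} \approx -0.13043$)
$E{\left(S \right)} = \frac{2 S}{- \frac{3}{23} + S}$ ($E{\left(S \right)} = \frac{S + S}{S - \frac{3}{23}} = \frac{2 S}{- \frac{3}{23} + S}$)
$x{\left(N,O \right)} = 0$
$E{\left(48 \right)} x{\left(13,8 \right)} = 46 \cdot 48 \frac{1}{-3 + 23 \cdot 48} \cdot 0 = 46 \cdot 48 \frac{1}{-3 + 1104} \cdot 0 = 46 \cdot 48 \cdot \frac{1}{1101} \cdot 0 = \frac{736}{367} \cdot 0 = 0$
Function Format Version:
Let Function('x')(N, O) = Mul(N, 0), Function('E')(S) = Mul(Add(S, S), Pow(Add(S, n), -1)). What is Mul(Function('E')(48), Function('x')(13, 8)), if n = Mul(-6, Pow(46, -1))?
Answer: 0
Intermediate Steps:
n = Rational(-3, 23) (n = Mul(-6, Rational(1, 46)) = Rational(-3, 23) ≈ -0.13043)
Function('E')(S) = Mul(2, S, Pow(Add(Rational(-3, 23), S), -1)) (Function('E')(S) = Mul(Add(S, S), Pow(Add(S, Rational(-3, 23)), -1)) = Mul(Mul(2, S), Pow(Add(Rational(-3, 23), S), -1)) = Mul(2, S, Pow(Add(Rational(-3, 23), S), -1)))
Function('x')(N, O) = 0
Mul(Function('E')(48), Function('x')(13, 8)) = Mul(Mul(46, 48, Pow(Add(-3, Mul(23, 48)), -1)), 0) = Mul(Mul(46, 48, Pow(Add(-3, 1104), -1)), 0) = Mul(Mul(46, 48, Pow(1101, -1)), 0) = Mul(Mul(46, 48, Rational(1, 1101)), 0) = Mul(Rational(736, 367), 0) = 0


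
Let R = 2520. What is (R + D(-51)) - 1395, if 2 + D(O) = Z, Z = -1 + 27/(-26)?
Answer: 29145/26 ≈ 1121.0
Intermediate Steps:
Z = -53/26 (Z = -1 + 27*(-1/26) = -1 - 27/26 = -53/26 ≈ -2.0385)
D(O) = -105/26 (D(O) = -2 - 53/26 = -105/26)
(R + D(-51)) - 1395 = (2520 - 105/26) - 1395 = 65415/26 - 1395 = 29145/26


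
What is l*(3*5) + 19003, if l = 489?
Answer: 26338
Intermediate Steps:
l*(3*5) + 19003 = 489*(3*5) + 19003 = 489*15 + 19003 = 7335 + 19003 = 26338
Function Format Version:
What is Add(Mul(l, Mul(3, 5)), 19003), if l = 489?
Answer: 26338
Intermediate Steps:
Add(Mul(l, Mul(3, 5)), 19003) = Add(Mul(489, Mul(3, 5)), 19003) = Add(Mul(489, 15), 19003) = Add(7335, 19003) = 26338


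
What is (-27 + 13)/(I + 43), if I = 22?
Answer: -14/65 ≈ -0.21538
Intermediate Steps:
(-27 + 13)/(I + 43) = (-27 + 13)/(22 + 43) = -14/65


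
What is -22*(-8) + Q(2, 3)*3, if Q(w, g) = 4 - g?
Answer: 179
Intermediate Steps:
-22*(-8) + Q(2, 3)*3 = -22*(-8) + (4 - 1*3)*3 = 176 + (4 - 3)*3 = 176 + 1*3 = 176 + 3 = 179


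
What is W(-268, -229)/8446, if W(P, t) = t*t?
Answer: 52441/8446 ≈ 6.2090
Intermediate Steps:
W(P, t) = t**2
W(-268, -229)/8446 = (-229)**2/8446 = 52441*(1/8446) = 52441/8446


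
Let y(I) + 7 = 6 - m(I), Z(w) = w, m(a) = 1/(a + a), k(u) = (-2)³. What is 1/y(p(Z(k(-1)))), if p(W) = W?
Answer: -16/15 ≈ -1.0667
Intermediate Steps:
k(u) = -8
m(a) = 1/(2*a)
y(I) = -1 - 1/(2*I) (y(I) = -7 + (6 - 1/(2*I)) = -1 - 1/(2*I))
1/y(p(Z(k(-1)))) = 1/((-½ - 1*(-8))/(-8)) = 1/(-(-½ + 8)/8) = 1/(-⅛*15/2) = 1/(-15/16) = -16/15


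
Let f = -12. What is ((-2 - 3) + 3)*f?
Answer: 24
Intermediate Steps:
((-2 - 3) + 3)*f = ((-2 - 3) + 3)*(-12) = (-5 + 3)*(-12) = -2*(-12) = 24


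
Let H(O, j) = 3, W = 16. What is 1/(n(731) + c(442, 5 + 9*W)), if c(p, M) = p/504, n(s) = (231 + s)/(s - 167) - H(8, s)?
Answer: -11844/4943 ≈ -2.3961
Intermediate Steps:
n(s) = -3 + (231 + s)/(-167 + s) (n(s) = (231 + s)/(s - 167) - 1*3 = (231 + s)/(-167 + s) - 3 = -3 + (231 + s)/(-167 + s))
c(p, M) = p/504 (c(p, M) = p*(1/504) = p/504)
1/(n(731) + c(442, 5 + 9*W)) = 1/(2*(366 - 1*731)/(-167 + 731) + (1/504)*442) = 1/(2*(366 - 731)/564 + 221/252) = 1/(2*(1/564)*(-365) + 221/252) = 1/(-365/282 + 221/252) = 1/(-4943/11844) = -11844/4943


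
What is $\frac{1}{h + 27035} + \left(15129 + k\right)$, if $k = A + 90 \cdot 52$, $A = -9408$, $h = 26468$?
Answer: $\frac{556484704}{53503} \approx 10401.0$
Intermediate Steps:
$k = -4728$ ($k = -9408 + 90 \cdot 52 = -9408 + 4680 = -4728$)
$\frac{1}{h + 27035} + \left(15129 + k\right) = \frac{1}{26468 + 27035} + \left(15129 - 4728\right) = \frac{1}{53503} + 10401 = \frac{556484704}{53503}$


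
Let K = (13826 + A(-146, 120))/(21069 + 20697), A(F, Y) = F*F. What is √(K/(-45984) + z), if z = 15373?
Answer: √98445394675733565030/80023656 ≈ 123.99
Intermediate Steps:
A(F, Y) = F²
K = 5857/6961 (K = (13826 + (-146)²)/(21069 + 20697) = (13826 + 21316)/41766 = 35142*(1/41766) = 5857/6961 ≈ 0.84140)
√(K/(-45984) + z) = √((5857/6961)/(-45984) + 15373) = √((5857/6961)*(-1/45984) + 15373) = √(-5857/320094624 + 15373) = √(4920814648895/320094624) = √98445394675733565030/80023656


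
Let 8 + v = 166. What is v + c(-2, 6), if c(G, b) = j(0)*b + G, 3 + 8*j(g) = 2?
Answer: 621/4 ≈ 155.25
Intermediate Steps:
v = 158 (v = -8 + 166 = 158)
j(g) = -1/8 (j(g) = -3/8 + (1/8)*2 = -3/8 + 1/4 = -1/8)
c(G, b) = G - b/8 (c(G, b) = -b/8 + G = G - b/8)
v + c(-2, 6) = 158 + (-2 - 1/8*6) = 158 + (-2 - 3/4) = 158 - 11/4 = 621/4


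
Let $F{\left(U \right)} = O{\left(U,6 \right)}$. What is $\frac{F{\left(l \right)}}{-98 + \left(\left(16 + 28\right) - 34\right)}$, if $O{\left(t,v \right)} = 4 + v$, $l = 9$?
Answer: $- \frac{5}{44} \approx -0.11364$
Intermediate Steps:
$F{\left(U \right)} = 10$ ($F{\left(U \right)} = 4 + 6 = 10$)
$\frac{F{\left(l \right)}}{-98 + \left(\left(16 + 28\right) - 34\right)} = \frac{1}{-98 + \left(\left(16 + 28\right) - 34\right)} 10 = \frac{1}{-98 + \left(44 - 34\right)} 10 = \frac{1}{-98 + 10} \cdot 10 = \frac{1}{-88} \cdot 10 = \left(- \frac{1}{88}\right) 10 = - \frac{5}{44}$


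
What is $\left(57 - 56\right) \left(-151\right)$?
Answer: $-151$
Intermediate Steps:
$\left(57 - 56\right) \left(-151\right) = 1 \left(-151\right) = -151$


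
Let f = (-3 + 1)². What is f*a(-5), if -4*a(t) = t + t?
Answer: 10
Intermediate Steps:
a(t) = -t/2 (a(t) = -(t + t)/4 = -t/2)
f = 4 (f = (-2)² = 4)
f*a(-5) = 4*(-½*(-5)) = 4*(5/2) = 10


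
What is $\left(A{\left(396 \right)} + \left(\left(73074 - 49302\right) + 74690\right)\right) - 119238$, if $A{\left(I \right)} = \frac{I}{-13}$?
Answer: $- \frac{270484}{13} \approx -20806.0$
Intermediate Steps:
$A{\left(I \right)} = - \frac{I}{13}$ ($A{\left(I \right)} = I \left(- \frac{1}{13}\right) = - \frac{I}{13}$)
$\left(A{\left(396 \right)} + \left(\left(73074 - 49302\right) + 74690\right)\right) - 119238 = \left(\left(- \frac{1}{13}\right) 396 + \left(\left(73074 - 49302\right) + 74690\right)\right) - 119238 = \left(- \frac{396}{13} + \left(23772 + 74690\right)\right) - 119238 = \left(- \frac{396}{13} + 98462\right) - 119238 = \frac{1279610}{13} - 119238 = - \frac{270484}{13}$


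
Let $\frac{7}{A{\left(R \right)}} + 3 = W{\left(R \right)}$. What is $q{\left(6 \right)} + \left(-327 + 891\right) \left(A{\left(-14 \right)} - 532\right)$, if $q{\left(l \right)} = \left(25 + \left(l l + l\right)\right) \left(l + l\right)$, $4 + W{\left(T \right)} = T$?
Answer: $-299432$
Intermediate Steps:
$W{\left(T \right)} = -4 + T$
$A{\left(R \right)} = \frac{7}{-7 + R}$ ($A{\left(R \right)} = \frac{7}{-3 + \left(-4 + R\right)} = \frac{7}{-7 + R}$)
$q{\left(l \right)} = 2 l \left(25 + l + l^{2}\right)$ ($q{\left(l \right)} = \left(25 + \left(l^{2} + l\right)\right) 2 l = \left(25 + \left(l + l^{2}\right)\right) 2 l = \left(25 + l + l^{2}\right) 2 l = 2 l \left(25 + l + l^{2}\right)$)
$q{\left(6 \right)} + \left(-327 + 891\right) \left(A{\left(-14 \right)} - 532\right) = 2 \cdot 6 \left(25 + 6 + 6^{2}\right) + \left(-327 + 891\right) \left(\frac{7}{-7 - 14} - 532\right) = 2 \cdot 6 \left(25 + 6 + 36\right) + 564 \left(\frac{7}{-21} - 532\right) = 2 \cdot 6 \cdot 67 + 564 \left(7 \left(- \frac{1}{21}\right) - 532\right) = 804 + 564 \left(- \frac{1}{3} - 532\right) = 804 + 564 \left(- \frac{1597}{3}\right) = 804 - 300236 = -299432$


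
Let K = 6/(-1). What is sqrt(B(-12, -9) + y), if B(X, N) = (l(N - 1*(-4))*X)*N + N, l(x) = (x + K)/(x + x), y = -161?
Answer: 16*I*sqrt(5)/5 ≈ 7.1554*I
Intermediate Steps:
K = -6 (K = 6*(-1) = -6)
l(x) = (-6 + x)/(2*x) (l(x) = (x - 6)/(x + x) = (-6 + x)/((2*x)) = (-6 + x)*(1/(2*x)) = (-6 + x)/(2*x))
B(X, N) = N + N*X*(-2 + N)/(2*(4 + N)) (B(X, N) = (((-6 + (N - 1*(-4)))/(2*(N - 1*(-4))))*X)*N + N = (((-6 + (N + 4))/(2*(N + 4)))*X)*N + N = (((-6 + (4 + N))/(2*(4 + N)))*X)*N + N = (((-2 + N)/(2*(4 + N)))*X)*N + N = (X*(-2 + N)/(2*(4 + N)))*N + N = N*X*(-2 + N)/(2*(4 + N)) + N = N + N*X*(-2 + N)/(2*(4 + N)))
sqrt(B(-12, -9) + y) = sqrt((1/2)*(-9)*(8 + 2*(-9) - 12*(-2 - 9))/(4 - 9) - 161) = sqrt((1/2)*(-9)*(8 - 18 - 12*(-11))/(-5) - 161) = sqrt((1/2)*(-9)*(-1/5)*(8 - 18 + 132) - 161) = sqrt((1/2)*(-9)*(-1/5)*122 - 161) = sqrt(549/5 - 161) = sqrt(-256/5) = 16*I*sqrt(5)/5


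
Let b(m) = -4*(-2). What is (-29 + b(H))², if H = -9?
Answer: 441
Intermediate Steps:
b(m) = 8
(-29 + b(H))² = (-29 + 8)² = (-21)² = 441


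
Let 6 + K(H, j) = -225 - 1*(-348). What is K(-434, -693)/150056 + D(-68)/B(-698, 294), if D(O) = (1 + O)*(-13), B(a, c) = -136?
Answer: -8167679/1275476 ≈ -6.4036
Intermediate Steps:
K(H, j) = 117 (K(H, j) = -6 + (-225 - 1*(-348)) = -6 + (-225 + 348) = -6 + 123 = 117)
D(O) = -13 - 13*O
K(-434, -693)/150056 + D(-68)/B(-698, 294) = 117/150056 + (-13 - 13*(-68))/(-136) = 117*(1/150056) + (-13 + 884)*(-1/136) = 117/150056 + 871*(-1/136) = 117/150056 - 871/136 = -8167679/1275476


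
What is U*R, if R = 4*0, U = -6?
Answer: 0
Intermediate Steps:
R = 0
U*R = -6*0 = 0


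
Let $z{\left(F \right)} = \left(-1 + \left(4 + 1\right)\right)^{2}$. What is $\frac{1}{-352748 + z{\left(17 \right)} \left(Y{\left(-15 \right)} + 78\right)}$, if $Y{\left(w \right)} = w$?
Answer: $- \frac{1}{351740} \approx -2.843 \cdot 10^{-6}$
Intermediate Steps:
$z{\left(F \right)} = 16$ ($z{\left(F \right)} = \left(-1 + 5\right)^{2} = 4^{2} = 16$)
$\frac{1}{-352748 + z{\left(17 \right)} \left(Y{\left(-15 \right)} + 78\right)} = \frac{1}{-352748 + 16 \left(-15 + 78\right)} = \frac{1}{-352748 + 16 \cdot 63} = \frac{1}{-352748 + 1008} = \frac{1}{-351740} = - \frac{1}{351740}$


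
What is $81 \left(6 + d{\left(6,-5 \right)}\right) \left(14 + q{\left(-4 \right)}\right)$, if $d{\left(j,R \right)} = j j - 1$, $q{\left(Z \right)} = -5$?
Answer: $29889$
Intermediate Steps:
$d{\left(j,R \right)} = -1 + j^{2}$ ($d{\left(j,R \right)} = j^{2} - 1 = -1 + j^{2}$)
$81 \left(6 + d{\left(6,-5 \right)}\right) \left(14 + q{\left(-4 \right)}\right) = 81 \left(6 - \left(1 - 6^{2}\right)\right) \left(14 - 5\right) = 81 \left(6 + \left(-1 + 36\right)\right) 9 = 81 \left(6 + 35\right) 9 = 81 \cdot 41 \cdot 9 = 81 \cdot 369 = 29889$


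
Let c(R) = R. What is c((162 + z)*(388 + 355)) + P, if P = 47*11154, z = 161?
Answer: 764227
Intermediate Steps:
P = 524238
c((162 + z)*(388 + 355)) + P = (162 + 161)*(388 + 355) + 524238 = 323*743 + 524238 = 239989 + 524238 = 764227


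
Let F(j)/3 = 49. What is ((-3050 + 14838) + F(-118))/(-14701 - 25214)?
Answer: -2387/7983 ≈ -0.29901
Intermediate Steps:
F(j) = 147 (F(j) = 3*49 = 147)
((-3050 + 14838) + F(-118))/(-14701 - 25214) = ((-3050 + 14838) + 147)/(-14701 - 25214) = (11788 + 147)/(-39915) = 11935*(-1/39915) = -2387/7983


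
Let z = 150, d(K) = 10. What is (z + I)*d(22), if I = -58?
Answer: 920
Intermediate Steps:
(z + I)*d(22) = (150 - 58)*10 = 92*10 = 920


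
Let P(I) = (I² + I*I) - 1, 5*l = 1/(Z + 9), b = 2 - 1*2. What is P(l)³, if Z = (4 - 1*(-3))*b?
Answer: -8279186167/8303765625 ≈ -0.99704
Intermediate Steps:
b = 0 (b = 2 - 2 = 0)
Z = 0 (Z = (4 - 1*(-3))*0 = (4 + 3)*0 = 7*0 = 0)
l = 1/45 (l = 1/(5*(0 + 9)) = (⅕)/9 = (⅕)*(⅑) = 1/45 ≈ 0.022222)
P(I) = -1 + 2*I² (P(I) = (I² + I²) - 1 = 2*I² - 1 = -1 + 2*I²)
P(l)³ = (-1 + 2*(1/45)²)³ = (-1 + 2*(1/2025))³ = (-1 + 2/2025)³ = (-2023/2025)³ = -8279186167/8303765625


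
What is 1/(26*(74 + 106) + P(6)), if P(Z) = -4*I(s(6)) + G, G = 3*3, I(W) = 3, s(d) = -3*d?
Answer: 1/4677 ≈ 0.00021381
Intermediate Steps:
G = 9
P(Z) = -3 (P(Z) = -4*3 + 9 = -12 + 9 = -3)
1/(26*(74 + 106) + P(6)) = 1/(26*(74 + 106) - 3) = 1/(26*180 - 3) = 1/(4680 - 3) = 1/4677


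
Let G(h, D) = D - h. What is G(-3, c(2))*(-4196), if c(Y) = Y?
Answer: -20980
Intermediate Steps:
G(-3, c(2))*(-4196) = (2 - 1*(-3))*(-4196) = (2 + 3)*(-4196) = 5*(-4196) = -20980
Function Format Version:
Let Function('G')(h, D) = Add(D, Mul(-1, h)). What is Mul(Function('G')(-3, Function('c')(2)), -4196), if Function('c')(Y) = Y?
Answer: -20980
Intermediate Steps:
Mul(Function('G')(-3, Function('c')(2)), -4196) = Mul(Add(2, Mul(-1, -3)), -4196) = Mul(Add(2, 3), -4196) = Mul(5, -4196) = -20980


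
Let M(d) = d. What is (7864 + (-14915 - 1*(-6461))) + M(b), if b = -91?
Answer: -681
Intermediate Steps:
(7864 + (-14915 - 1*(-6461))) + M(b) = (7864 + (-14915 - 1*(-6461))) - 91 = (7864 + (-14915 + 6461)) - 91 = (7864 - 8454) - 91 = -590 - 91 = -681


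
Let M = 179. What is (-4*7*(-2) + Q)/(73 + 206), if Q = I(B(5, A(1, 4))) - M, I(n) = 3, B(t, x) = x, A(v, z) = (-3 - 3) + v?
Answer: -40/93 ≈ -0.43011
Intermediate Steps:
A(v, z) = -6 + v
Q = -176 (Q = 3 - 1*179 = 3 - 179 = -176)
(-4*7*(-2) + Q)/(73 + 206) = (-4*7*(-2) - 176)/(73 + 206) = (-28*(-2) - 176)/279 = (56 - 176)*(1/279) = -120*1/279 = -40/93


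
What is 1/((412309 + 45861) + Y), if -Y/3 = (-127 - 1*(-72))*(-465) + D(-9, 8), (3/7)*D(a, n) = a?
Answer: 1/381508 ≈ 2.6212e-6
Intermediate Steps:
D(a, n) = 7*a/3
Y = -76662 (Y = -3*((-127 - 1*(-72))*(-465) + (7/3)*(-9)) = -3*((-127 + 72)*(-465) - 21) = -3*(-55*(-465) - 21) = -3*(25575 - 21) = -3*25554 = -76662)
1/((412309 + 45861) + Y) = 1/((412309 + 45861) - 76662) = 1/(458170 - 76662) = 1/381508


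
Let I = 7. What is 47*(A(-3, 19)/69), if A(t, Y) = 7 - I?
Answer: 0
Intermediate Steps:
A(t, Y) = 0 (A(t, Y) = 7 - 1*7 = 7 - 7 = 0)
47*(A(-3, 19)/69) = 47*(0/69) = 47*(0*(1/69)) = 47*0 = 0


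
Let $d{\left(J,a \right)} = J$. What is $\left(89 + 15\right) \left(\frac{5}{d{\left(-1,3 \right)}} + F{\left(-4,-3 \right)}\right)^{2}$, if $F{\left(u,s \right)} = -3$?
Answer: $6656$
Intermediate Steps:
$\left(89 + 15\right) \left(\frac{5}{d{\left(-1,3 \right)}} + F{\left(-4,-3 \right)}\right)^{2} = \left(89 + 15\right) \left(\frac{5}{-1} - 3\right)^{2} = 104 \left(5 \left(-1\right) - 3\right)^{2} = 104 \left(-5 - 3\right)^{2} = 104 \left(-8\right)^{2} = 104 \cdot 64 = 6656$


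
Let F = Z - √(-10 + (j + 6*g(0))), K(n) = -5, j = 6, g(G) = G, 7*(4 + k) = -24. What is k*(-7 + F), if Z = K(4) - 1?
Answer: 676/7 + 104*I/7 ≈ 96.571 + 14.857*I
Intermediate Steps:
k = -52/7 (k = -4 + (⅐)*(-24) = -4 - 24/7 = -52/7 ≈ -7.4286)
Z = -6 (Z = -5 - 1 = -6)
F = -6 - 2*I (F = -6 - √(-10 + (6 + 6*0)) = -6 - √(-10 + (6 + 0)) = -6 - √(-10 + 6) = -6 - √(-4) = -6 - 2*I ≈ -6.0 - 2.0*I)
k*(-7 + F) = -52*(-7 + (-6 - 2*I))/7 = -52*(-13 - 2*I)/7 = 676/7 + 104*I/7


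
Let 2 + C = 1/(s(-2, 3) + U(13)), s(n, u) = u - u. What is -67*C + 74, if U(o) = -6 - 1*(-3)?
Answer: 691/3 ≈ 230.33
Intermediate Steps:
s(n, u) = 0
U(o) = -3 (U(o) = -6 + 3 = -3)
C = -7/3 (C = -2 + 1/(0 - 3) = -2 + 1/(-3) = -2 - ⅓ = -7/3 ≈ -2.3333)
-67*C + 74 = -67*(-7/3) + 74 = 469/3 + 74 = 691/3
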